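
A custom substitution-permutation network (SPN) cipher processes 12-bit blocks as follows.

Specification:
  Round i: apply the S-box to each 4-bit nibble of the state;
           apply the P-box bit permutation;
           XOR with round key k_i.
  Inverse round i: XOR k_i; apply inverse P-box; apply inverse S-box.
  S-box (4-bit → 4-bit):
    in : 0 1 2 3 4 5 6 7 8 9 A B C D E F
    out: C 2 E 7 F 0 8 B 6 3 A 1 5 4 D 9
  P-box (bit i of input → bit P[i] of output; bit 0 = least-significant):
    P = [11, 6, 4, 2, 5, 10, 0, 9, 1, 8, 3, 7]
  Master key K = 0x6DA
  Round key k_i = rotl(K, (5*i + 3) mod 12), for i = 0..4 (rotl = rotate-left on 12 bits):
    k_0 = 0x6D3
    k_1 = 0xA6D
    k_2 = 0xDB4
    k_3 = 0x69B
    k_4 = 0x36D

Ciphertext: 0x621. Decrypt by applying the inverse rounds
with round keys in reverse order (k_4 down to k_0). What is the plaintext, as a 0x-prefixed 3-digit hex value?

s_0 = ciphertext = 0x621
s_1 = InvRound(s_0, k_4) = 0x81A
s_2 = InvRound(s_1, k_3) = 0x62B
s_3 = InvRound(s_2, k_2) = 0x40E
s_4 = InvRound(s_3, k_1) = 0xB49
s_5 = InvRound(s_4, k_0) = 0x41C

0x41C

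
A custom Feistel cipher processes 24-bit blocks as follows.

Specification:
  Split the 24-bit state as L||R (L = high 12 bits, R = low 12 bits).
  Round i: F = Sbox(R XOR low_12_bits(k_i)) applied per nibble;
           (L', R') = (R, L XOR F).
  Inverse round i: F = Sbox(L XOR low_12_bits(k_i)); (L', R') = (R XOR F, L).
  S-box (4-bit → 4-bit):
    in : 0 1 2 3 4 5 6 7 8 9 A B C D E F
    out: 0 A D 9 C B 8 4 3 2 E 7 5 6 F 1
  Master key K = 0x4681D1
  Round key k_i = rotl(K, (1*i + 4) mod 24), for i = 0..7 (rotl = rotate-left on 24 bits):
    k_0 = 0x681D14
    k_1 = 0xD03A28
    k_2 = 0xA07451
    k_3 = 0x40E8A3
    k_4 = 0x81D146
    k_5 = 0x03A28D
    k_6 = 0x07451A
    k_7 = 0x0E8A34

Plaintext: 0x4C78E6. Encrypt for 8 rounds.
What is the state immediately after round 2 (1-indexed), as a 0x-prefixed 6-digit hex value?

s_0 = plaintext = 0x4C78E6
s_1 = Round(s_0, k_0) = 0x8E6FDA
s_2 = Round(s_1, k_1) = 0xFDA3FB
s_3 = Round(s_2, k_2) = 0x3FBB34
s_4 = Round(s_3, k_3) = 0xB34ADF
s_5 = Round(s_4, k_4) = 0xADFC16
s_6 = Round(s_5, k_5) = 0xC165F8
s_7 = Round(s_6, k_6) = 0x5F8CEB
s_8 = Round(s_7, k_7) = 0xCEBD99

0xFDA3FB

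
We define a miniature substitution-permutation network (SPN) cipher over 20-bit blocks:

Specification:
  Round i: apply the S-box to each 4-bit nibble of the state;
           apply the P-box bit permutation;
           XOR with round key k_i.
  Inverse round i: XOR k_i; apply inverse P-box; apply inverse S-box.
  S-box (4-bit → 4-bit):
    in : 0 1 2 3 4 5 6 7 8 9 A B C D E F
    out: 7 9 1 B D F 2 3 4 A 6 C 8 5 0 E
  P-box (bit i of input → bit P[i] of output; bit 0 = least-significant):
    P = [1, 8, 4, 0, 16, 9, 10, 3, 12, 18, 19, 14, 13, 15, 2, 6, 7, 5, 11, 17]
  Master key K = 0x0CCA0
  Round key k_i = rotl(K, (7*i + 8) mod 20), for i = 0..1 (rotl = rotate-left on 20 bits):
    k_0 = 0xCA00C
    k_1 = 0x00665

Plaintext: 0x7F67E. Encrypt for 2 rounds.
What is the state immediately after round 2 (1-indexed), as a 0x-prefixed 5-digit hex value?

0x23655

s_0 = plaintext = 0x7F67E
s_1 = Round(s_0, k_0) = 0x922E8
s_2 = Round(s_1, k_1) = 0x23655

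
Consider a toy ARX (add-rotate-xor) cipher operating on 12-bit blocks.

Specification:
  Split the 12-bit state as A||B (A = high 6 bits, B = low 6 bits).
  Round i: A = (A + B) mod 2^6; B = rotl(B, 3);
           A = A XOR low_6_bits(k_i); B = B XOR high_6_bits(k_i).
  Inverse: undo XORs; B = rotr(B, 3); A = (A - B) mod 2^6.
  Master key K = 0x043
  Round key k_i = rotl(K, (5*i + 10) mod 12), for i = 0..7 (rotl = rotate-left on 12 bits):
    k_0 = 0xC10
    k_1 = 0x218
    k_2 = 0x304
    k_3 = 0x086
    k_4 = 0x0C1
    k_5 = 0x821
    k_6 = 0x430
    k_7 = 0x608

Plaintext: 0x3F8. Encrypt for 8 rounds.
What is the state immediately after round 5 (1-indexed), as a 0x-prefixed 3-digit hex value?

0x629

s_0 = plaintext = 0x3F8
s_1 = Round(s_0, k_0) = 0x5F7
s_2 = Round(s_1, k_1) = 0x5B6
s_3 = Round(s_2, k_2) = 0x23A
s_4 = Round(s_3, k_3) = 0x115
s_5 = Round(s_4, k_4) = 0x629
s_6 = Round(s_5, k_5) = 0x82D
s_7 = Round(s_6, k_6) = 0xF7D
s_8 = Round(s_7, k_7) = 0xCB7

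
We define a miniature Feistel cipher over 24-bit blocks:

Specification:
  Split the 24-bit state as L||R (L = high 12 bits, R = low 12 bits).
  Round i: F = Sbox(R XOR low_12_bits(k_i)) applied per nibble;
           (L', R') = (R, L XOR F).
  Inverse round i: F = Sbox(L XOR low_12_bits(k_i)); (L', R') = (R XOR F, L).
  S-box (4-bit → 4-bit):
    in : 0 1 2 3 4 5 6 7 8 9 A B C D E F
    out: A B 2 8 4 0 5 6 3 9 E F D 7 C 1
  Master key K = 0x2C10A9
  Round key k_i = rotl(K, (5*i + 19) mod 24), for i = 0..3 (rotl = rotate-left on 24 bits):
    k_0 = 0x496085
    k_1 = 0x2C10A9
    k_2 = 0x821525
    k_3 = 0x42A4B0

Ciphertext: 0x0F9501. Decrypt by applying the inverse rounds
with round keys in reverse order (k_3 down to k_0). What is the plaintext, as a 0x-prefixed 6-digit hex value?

s_0 = ciphertext = 0x0F9501
s_1 = InvRound(s_0, k_3) = 0x1480F9
s_2 = InvRound(s_1, k_2) = 0x4AE148
s_3 = InvRound(s_2, k_1) = 0x5EE4AE
s_4 = InvRound(s_3, k_0) = 0x4F15EE

0x4F15EE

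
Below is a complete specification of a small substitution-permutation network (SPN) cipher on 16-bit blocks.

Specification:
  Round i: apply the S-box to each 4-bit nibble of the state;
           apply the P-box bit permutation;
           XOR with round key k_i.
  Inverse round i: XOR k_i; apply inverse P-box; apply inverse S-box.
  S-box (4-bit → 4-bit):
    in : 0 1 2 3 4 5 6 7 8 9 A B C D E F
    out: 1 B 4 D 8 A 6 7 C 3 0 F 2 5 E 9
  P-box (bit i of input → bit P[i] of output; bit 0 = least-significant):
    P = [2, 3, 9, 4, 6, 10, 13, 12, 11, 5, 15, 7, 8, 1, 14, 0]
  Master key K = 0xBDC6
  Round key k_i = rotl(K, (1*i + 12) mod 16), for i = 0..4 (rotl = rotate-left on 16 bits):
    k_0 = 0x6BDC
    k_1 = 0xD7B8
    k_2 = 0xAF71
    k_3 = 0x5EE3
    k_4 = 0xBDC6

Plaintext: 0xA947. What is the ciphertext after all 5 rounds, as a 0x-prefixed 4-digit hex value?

s_0 = plaintext = 0xA947
s_1 = Round(s_0, k_0) = 0x71F0
s_2 = Round(s_1, k_1) = 0x8E5E
s_3 = Round(s_2, k_2) = 0x79C8
s_4 = Round(s_3, k_3) = 0x11D1
s_5 = Round(s_4, k_4) = 0x9439

0x9439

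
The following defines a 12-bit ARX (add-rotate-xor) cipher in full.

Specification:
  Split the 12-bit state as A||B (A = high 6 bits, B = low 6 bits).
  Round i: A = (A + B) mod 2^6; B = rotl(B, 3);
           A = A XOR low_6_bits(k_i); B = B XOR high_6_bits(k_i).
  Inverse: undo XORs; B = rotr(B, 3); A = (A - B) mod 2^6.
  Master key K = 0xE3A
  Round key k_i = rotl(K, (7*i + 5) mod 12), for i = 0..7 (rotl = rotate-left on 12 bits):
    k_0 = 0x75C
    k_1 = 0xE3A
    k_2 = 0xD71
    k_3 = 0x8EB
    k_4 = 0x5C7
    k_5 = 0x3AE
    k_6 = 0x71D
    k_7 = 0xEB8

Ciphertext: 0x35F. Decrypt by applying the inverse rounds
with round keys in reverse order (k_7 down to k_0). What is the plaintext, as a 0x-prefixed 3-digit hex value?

s_0 = ciphertext = 0x35F
s_1 = InvRound(s_0, k_7) = 0x26C
s_2 = InvRound(s_1, k_6) = 0x386
s_3 = InvRound(s_2, k_5) = 0x7C1
s_4 = InvRound(s_3, k_4) = 0x9B2
s_5 = InvRound(s_4, k_3) = 0x0CA
s_6 = InvRound(s_5, k_2) = 0xCFF
s_7 = InvRound(s_6, k_1) = 0x478
s_8 = InvRound(s_7, k_0) = 0x86C

0x86C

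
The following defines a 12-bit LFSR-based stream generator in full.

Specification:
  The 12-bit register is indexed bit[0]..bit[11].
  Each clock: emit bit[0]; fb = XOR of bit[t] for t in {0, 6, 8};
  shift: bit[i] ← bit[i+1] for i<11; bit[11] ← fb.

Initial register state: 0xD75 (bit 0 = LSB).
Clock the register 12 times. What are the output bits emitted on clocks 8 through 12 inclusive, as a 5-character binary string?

01011

reg_0 = 0xD75
clock 1: out=1, reg = 0xEBA
clock 2: out=0, reg = 0x75D
clock 3: out=1, reg = 0xBAE
clock 4: out=0, reg = 0xDD7
clock 5: out=1, reg = 0xEEB
clock 6: out=1, reg = 0x775
clock 7: out=1, reg = 0xBBA
clock 8: out=0, reg = 0xDDD
clock 9: out=1, reg = 0xEEE
clock 10: out=0, reg = 0xF77
clock 11: out=1, reg = 0xFBB
clock 12: out=1, reg = 0x7DD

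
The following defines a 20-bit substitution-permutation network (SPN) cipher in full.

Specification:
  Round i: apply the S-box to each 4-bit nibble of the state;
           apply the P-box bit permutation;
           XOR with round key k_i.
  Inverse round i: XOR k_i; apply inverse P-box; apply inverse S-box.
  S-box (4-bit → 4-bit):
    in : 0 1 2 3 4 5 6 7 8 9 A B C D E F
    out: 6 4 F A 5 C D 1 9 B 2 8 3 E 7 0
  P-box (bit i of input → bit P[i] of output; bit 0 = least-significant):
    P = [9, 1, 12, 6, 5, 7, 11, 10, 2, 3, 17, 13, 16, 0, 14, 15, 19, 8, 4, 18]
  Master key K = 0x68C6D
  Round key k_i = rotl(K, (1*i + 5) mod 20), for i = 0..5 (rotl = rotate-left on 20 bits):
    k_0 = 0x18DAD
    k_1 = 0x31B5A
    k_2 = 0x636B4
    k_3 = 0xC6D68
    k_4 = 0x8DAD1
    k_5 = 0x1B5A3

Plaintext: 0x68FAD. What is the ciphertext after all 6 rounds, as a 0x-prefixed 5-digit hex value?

s_0 = plaintext = 0x68FAD
s_1 = Round(s_0, k_0) = 0xC1D7F
s_2 = Round(s_1, k_1) = 0x97A72
s_3 = Round(s_2, k_2) = 0xB25DE
s_4 = Round(s_3, k_3) = 0xB93EB
s_5 = Round(s_4, k_4) = 0xD7238
s_6 = Round(s_5, k_5) = 0x6927F

0x6927F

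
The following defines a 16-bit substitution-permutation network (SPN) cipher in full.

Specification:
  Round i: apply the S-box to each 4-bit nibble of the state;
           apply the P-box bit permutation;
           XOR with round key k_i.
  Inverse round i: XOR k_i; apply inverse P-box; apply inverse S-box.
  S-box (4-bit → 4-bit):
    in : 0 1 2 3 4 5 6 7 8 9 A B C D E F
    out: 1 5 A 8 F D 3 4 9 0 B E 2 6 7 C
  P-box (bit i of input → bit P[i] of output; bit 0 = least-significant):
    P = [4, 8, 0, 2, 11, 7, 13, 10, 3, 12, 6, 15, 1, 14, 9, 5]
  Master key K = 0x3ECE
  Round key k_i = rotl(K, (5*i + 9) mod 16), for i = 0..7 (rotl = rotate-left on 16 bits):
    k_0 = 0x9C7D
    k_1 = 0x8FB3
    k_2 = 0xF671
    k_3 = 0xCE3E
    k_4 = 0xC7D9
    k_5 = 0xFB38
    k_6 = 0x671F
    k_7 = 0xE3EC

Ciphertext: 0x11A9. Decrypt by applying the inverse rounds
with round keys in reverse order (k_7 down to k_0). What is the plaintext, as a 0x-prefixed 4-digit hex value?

s_0 = ciphertext = 0x11A9
s_1 = InvRound(s_0, k_7) = 0xDB7F
s_2 = InvRound(s_1, k_6) = 0x3B59
s_3 = InvRound(s_2, k_5) = 0x2F97
s_4 = InvRound(s_3, k_4) = 0x6513
s_5 = InvRound(s_4, k_3) = 0xF81B
s_6 = InvRound(s_5, k_2) = 0x5189
s_7 = InvRound(s_6, k_1) = 0x4A80
s_8 = InvRound(s_7, k_0) = 0xB425

0xB425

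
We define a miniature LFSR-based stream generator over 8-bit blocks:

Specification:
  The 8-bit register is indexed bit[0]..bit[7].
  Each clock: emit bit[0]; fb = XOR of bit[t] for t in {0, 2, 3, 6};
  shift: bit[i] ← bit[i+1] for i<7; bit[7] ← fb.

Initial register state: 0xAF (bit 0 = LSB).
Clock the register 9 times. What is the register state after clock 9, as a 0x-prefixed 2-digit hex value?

reg_0 = 0xAF
clock 1: out=1, reg = 0xD7
clock 2: out=1, reg = 0xEB
clock 3: out=1, reg = 0xF5
clock 4: out=1, reg = 0xFA
clock 5: out=0, reg = 0x7D
clock 6: out=1, reg = 0x3E
clock 7: out=0, reg = 0x1F
clock 8: out=1, reg = 0x8F
clock 9: out=1, reg = 0xC7

0xC7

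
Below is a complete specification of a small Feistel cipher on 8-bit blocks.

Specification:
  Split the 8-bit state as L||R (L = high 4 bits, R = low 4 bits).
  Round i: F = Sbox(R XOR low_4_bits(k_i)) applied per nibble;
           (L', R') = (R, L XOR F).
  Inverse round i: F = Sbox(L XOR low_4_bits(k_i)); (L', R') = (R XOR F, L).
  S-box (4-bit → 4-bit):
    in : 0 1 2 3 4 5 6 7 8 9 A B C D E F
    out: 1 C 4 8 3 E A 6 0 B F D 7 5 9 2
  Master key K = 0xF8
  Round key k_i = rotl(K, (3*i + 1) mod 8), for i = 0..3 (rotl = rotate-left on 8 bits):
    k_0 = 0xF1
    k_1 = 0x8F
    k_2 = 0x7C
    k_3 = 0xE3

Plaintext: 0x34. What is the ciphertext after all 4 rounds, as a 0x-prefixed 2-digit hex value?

s_0 = plaintext = 0x34
s_1 = Round(s_0, k_0) = 0x4D
s_2 = Round(s_1, k_1) = 0xD0
s_3 = Round(s_2, k_2) = 0x0A
s_4 = Round(s_3, k_3) = 0xAB

0xAB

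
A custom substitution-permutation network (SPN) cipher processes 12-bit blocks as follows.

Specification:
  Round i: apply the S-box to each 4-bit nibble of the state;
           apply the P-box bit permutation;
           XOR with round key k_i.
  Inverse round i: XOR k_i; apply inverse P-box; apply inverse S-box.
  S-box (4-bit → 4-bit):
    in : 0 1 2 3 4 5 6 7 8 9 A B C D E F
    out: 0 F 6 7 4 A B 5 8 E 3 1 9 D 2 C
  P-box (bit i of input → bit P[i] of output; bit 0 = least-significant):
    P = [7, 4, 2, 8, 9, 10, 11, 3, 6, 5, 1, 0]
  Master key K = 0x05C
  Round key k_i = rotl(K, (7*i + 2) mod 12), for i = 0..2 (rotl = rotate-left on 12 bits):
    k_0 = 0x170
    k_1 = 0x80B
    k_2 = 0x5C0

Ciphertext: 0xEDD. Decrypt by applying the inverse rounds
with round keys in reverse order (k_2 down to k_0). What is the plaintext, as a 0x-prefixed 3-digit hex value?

s_0 = ciphertext = 0xEDD
s_1 = InvRound(s_0, k_2) = 0x8D9
s_2 = InvRound(s_1, k_1) = 0x70A
s_3 = InvRound(s_2, k_0) = 0x36E

0x36E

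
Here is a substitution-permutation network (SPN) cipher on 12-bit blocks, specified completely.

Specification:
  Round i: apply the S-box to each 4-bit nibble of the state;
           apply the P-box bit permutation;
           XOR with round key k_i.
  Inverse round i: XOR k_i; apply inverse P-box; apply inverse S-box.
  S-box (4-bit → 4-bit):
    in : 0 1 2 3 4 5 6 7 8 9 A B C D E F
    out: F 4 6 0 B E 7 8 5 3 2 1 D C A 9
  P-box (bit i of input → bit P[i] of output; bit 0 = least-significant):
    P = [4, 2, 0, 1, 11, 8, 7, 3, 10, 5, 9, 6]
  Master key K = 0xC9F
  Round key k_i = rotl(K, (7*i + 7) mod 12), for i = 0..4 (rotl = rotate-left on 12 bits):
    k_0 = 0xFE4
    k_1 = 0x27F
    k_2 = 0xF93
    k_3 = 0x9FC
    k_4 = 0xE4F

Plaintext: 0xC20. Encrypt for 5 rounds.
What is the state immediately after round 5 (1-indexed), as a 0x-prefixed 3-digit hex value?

0x910

s_0 = plaintext = 0xC20
s_1 = Round(s_0, k_0) = 0x833
s_2 = Round(s_1, k_1) = 0x47F
s_3 = Round(s_2, k_2) = 0xBE9
s_4 = Round(s_3, k_3) = 0xCE0
s_5 = Round(s_4, k_4) = 0x910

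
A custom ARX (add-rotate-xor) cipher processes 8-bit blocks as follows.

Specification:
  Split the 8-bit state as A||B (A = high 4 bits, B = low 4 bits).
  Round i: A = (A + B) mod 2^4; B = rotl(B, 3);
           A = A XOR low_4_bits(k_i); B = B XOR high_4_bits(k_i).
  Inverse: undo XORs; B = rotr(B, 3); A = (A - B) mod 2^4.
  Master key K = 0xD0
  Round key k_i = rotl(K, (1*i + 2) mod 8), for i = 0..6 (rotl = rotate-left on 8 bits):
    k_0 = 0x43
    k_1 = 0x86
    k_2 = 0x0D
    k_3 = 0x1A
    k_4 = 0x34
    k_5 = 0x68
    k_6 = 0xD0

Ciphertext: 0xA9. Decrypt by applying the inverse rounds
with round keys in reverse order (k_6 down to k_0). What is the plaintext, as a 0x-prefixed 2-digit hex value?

s_0 = ciphertext = 0xA9
s_1 = InvRound(s_0, k_6) = 0x28
s_2 = InvRound(s_1, k_5) = 0xDD
s_3 = InvRound(s_2, k_4) = 0xCD
s_4 = InvRound(s_3, k_3) = 0xD9
s_5 = InvRound(s_4, k_2) = 0xD3
s_6 = InvRound(s_5, k_1) = 0x47
s_7 = InvRound(s_6, k_0) = 0x16

0x16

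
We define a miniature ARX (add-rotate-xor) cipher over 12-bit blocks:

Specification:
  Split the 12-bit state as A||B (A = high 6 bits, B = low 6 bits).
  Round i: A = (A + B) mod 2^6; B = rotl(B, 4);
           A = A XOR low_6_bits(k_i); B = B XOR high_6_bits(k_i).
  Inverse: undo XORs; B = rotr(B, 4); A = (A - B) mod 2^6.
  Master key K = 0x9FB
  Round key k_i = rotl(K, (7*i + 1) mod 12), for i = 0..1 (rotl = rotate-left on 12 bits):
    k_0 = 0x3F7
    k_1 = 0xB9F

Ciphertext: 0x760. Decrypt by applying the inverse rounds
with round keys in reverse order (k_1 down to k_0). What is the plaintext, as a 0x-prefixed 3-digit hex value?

s_0 = ciphertext = 0x760
s_1 = InvRound(s_0, k_1) = 0x2B8
s_2 = InvRound(s_1, k_0) = 0x79F

0x79F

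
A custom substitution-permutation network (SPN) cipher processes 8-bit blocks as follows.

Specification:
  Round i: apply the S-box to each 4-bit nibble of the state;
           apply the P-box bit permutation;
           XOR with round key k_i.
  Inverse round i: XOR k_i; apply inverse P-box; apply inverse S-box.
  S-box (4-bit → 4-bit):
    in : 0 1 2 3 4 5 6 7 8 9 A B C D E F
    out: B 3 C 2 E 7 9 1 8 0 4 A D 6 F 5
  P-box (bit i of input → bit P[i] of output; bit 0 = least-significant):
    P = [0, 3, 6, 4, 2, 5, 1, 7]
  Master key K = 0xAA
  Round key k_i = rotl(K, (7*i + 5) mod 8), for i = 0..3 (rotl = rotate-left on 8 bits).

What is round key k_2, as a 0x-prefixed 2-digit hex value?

K = 0xAA
k_0 = rotl(K, (7*0+5) mod 8) = rotl(K, 5) = 0x55
k_1 = rotl(K, (7*1+5) mod 8) = rotl(K, 4) = 0xAA
k_2 = rotl(K, (7*2+5) mod 8) = rotl(K, 3) = 0x55

0x55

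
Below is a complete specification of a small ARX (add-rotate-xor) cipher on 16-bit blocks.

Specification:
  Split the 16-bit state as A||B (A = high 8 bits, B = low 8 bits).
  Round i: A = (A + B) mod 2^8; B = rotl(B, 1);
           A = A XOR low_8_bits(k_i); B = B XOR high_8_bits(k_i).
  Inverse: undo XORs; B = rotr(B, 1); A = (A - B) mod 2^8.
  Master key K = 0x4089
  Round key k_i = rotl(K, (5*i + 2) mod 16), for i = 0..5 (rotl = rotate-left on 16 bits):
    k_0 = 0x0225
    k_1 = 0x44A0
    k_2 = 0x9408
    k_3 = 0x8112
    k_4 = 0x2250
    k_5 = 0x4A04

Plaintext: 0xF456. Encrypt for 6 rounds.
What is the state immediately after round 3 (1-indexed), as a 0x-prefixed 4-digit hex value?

s_0 = plaintext = 0xF456
s_1 = Round(s_0, k_0) = 0x6FAE
s_2 = Round(s_1, k_1) = 0xBD19
s_3 = Round(s_2, k_2) = 0xDEA6
s_4 = Round(s_3, k_3) = 0x96CC
s_5 = Round(s_4, k_4) = 0x32BB
s_6 = Round(s_5, k_5) = 0xE93D

0xDEA6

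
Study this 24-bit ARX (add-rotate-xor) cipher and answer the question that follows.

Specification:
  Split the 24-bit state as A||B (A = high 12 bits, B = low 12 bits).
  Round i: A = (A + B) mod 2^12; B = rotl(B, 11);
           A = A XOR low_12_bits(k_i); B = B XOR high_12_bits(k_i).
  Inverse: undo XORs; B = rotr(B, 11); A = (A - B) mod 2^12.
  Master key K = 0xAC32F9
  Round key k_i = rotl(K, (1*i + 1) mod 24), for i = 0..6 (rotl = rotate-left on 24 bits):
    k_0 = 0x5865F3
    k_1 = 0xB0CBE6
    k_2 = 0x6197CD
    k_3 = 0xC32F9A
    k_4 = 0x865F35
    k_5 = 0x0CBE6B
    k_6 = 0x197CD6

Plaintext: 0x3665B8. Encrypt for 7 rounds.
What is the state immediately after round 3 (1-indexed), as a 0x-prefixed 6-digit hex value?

0xF8FA49

s_0 = plaintext = 0x3665B8
s_1 = Round(s_0, k_0) = 0xCED75A
s_2 = Round(s_1, k_1) = 0xFA18A1
s_3 = Round(s_2, k_2) = 0xF8FA49
s_4 = Round(s_3, k_3) = 0x642116
s_5 = Round(s_4, k_4) = 0x86D8EE
s_6 = Round(s_5, k_5) = 0xF304BC
s_7 = Round(s_6, k_6) = 0xF3A3C9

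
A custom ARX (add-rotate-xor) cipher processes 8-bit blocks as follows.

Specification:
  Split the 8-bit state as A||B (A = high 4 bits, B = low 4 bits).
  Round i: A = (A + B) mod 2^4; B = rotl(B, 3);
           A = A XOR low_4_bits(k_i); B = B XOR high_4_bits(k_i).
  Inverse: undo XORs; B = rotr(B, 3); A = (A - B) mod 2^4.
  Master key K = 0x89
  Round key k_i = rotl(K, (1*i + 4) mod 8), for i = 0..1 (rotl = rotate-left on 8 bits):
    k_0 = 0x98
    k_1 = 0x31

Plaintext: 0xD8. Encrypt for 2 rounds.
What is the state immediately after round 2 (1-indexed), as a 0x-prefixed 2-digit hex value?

0xBD

s_0 = plaintext = 0xD8
s_1 = Round(s_0, k_0) = 0xDD
s_2 = Round(s_1, k_1) = 0xBD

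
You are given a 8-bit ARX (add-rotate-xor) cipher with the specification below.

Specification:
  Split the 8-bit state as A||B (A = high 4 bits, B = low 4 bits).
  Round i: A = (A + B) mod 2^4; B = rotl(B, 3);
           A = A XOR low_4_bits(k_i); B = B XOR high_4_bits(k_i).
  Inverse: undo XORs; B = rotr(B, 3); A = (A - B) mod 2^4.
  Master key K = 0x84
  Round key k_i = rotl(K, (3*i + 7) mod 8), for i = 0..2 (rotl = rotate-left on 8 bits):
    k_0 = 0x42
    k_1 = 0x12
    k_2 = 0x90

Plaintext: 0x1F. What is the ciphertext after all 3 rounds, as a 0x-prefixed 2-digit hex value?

s_0 = plaintext = 0x1F
s_1 = Round(s_0, k_0) = 0x2B
s_2 = Round(s_1, k_1) = 0xFC
s_3 = Round(s_2, k_2) = 0xBF

0xBF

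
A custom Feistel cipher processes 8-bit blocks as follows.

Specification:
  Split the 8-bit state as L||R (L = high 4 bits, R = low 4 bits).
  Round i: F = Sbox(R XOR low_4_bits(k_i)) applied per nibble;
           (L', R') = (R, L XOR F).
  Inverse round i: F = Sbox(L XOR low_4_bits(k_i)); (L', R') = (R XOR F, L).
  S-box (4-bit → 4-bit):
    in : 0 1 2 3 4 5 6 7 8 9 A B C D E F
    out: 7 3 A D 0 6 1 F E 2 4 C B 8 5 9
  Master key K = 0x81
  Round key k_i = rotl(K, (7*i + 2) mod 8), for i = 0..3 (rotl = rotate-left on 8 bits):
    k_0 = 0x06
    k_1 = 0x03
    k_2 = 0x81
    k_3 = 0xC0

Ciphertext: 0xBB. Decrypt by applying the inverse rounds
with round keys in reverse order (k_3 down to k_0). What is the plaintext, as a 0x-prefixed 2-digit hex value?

s_0 = ciphertext = 0xBB
s_1 = InvRound(s_0, k_3) = 0x7B
s_2 = InvRound(s_1, k_2) = 0xA7
s_3 = InvRound(s_2, k_1) = 0x5A
s_4 = InvRound(s_3, k_0) = 0x75

0x75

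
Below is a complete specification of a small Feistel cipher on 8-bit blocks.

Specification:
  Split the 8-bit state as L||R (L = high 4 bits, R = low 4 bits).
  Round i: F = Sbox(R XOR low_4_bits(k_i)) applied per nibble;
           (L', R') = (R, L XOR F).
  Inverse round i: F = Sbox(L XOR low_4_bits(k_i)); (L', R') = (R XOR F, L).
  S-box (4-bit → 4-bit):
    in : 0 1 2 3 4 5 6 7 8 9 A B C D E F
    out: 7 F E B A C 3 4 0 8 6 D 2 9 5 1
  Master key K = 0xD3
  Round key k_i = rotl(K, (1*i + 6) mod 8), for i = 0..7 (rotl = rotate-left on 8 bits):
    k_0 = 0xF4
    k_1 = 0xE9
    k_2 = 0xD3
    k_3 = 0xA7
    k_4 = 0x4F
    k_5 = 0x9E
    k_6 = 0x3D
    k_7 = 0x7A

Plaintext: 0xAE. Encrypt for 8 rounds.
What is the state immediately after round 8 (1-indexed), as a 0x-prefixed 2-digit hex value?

s_0 = plaintext = 0xAE
s_1 = Round(s_0, k_0) = 0xEC
s_2 = Round(s_1, k_1) = 0xC2
s_3 = Round(s_2, k_2) = 0x23
s_4 = Round(s_3, k_3) = 0x38
s_5 = Round(s_4, k_4) = 0x87
s_6 = Round(s_5, k_5) = 0x70
s_7 = Round(s_6, k_6) = 0x0E
s_8 = Round(s_7, k_7) = 0xEA

0xEA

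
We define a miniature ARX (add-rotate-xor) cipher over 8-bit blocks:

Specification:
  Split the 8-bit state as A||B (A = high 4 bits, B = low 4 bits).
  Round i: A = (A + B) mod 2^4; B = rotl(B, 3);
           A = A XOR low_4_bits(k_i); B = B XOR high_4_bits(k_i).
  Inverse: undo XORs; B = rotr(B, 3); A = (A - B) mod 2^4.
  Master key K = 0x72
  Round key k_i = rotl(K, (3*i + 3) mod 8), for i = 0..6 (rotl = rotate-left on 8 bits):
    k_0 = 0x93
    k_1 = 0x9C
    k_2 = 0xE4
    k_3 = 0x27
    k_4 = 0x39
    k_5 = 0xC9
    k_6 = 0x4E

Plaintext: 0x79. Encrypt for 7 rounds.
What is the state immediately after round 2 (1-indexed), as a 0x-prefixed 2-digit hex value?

0x43

s_0 = plaintext = 0x79
s_1 = Round(s_0, k_0) = 0x35
s_2 = Round(s_1, k_1) = 0x43
s_3 = Round(s_2, k_2) = 0x37
s_4 = Round(s_3, k_3) = 0xD9
s_5 = Round(s_4, k_4) = 0xFF
s_6 = Round(s_5, k_5) = 0x73
s_7 = Round(s_6, k_6) = 0x4D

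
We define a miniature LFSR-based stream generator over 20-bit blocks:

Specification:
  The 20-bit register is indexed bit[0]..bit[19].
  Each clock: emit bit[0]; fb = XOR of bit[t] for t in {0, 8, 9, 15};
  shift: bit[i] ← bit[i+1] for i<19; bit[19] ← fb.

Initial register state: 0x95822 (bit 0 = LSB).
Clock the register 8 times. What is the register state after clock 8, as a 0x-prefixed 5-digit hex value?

0x44958

reg_0 = 0x95822
clock 1: out=0, reg = 0x4AC11
clock 2: out=1, reg = 0x25608
clock 3: out=0, reg = 0x92B04
clock 4: out=0, reg = 0x49582
clock 5: out=0, reg = 0x24AC1
clock 6: out=1, reg = 0x12560
clock 7: out=0, reg = 0x892B0
clock 8: out=0, reg = 0x44958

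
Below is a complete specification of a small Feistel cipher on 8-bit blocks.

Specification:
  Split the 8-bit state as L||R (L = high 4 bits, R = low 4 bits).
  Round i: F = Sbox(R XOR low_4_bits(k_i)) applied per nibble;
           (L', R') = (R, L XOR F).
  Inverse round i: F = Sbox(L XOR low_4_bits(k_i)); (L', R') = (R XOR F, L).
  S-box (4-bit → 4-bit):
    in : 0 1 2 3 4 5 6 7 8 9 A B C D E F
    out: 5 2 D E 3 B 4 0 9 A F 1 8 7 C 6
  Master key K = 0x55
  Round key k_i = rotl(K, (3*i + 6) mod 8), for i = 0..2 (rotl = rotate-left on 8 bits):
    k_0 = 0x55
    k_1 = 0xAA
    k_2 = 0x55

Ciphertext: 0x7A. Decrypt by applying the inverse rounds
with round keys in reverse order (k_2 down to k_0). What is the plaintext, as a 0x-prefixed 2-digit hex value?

s_0 = ciphertext = 0x7A
s_1 = InvRound(s_0, k_2) = 0x77
s_2 = InvRound(s_1, k_1) = 0x07
s_3 = InvRound(s_2, k_0) = 0xC0

0xC0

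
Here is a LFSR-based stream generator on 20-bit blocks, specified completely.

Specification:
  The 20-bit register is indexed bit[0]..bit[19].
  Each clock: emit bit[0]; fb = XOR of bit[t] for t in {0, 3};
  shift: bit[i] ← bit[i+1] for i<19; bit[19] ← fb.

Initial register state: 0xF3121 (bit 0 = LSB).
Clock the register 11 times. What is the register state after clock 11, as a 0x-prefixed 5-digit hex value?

reg_0 = 0xF3121
clock 1: out=1, reg = 0xF9890
clock 2: out=0, reg = 0x7CC48
clock 3: out=0, reg = 0xBE624
clock 4: out=0, reg = 0x5F312
clock 5: out=0, reg = 0x2F989
clock 6: out=1, reg = 0x17CC4
clock 7: out=0, reg = 0x0BE62
clock 8: out=0, reg = 0x05F31
clock 9: out=1, reg = 0x82F98
clock 10: out=0, reg = 0xC17CC
clock 11: out=0, reg = 0xE0BE6

0xE0BE6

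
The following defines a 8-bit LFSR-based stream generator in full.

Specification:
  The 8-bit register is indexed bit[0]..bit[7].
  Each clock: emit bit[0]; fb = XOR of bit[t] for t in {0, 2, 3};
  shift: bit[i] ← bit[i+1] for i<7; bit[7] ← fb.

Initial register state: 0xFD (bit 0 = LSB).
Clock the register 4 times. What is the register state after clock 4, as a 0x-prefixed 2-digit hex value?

0xDF

reg_0 = 0xFD
clock 1: out=1, reg = 0xFE
clock 2: out=0, reg = 0x7F
clock 3: out=1, reg = 0xBF
clock 4: out=1, reg = 0xDF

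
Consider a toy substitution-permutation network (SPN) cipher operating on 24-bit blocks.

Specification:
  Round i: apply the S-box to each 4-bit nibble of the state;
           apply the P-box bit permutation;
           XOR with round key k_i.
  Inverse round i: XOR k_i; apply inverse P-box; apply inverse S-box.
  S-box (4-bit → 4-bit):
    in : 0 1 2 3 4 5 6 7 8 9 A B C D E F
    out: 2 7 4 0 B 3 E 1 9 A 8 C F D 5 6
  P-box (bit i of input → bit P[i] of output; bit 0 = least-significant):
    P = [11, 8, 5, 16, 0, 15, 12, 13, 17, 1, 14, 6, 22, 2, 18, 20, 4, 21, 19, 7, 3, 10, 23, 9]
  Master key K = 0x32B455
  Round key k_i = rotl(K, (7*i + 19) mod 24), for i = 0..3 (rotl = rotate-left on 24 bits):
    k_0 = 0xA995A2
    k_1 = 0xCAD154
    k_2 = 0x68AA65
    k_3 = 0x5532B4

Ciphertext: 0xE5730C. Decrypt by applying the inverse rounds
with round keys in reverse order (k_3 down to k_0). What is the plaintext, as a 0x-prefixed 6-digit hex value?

s_0 = ciphertext = 0xE5730C
s_1 = InvRound(s_0, k_3) = 0xE4A23F
s_2 = InvRound(s_1, k_2) = 0xEE2937
s_3 = InvRound(s_2, k_1) = 0x3026CE
s_4 = InvRound(s_3, k_0) = 0xD29A66

0xD29A66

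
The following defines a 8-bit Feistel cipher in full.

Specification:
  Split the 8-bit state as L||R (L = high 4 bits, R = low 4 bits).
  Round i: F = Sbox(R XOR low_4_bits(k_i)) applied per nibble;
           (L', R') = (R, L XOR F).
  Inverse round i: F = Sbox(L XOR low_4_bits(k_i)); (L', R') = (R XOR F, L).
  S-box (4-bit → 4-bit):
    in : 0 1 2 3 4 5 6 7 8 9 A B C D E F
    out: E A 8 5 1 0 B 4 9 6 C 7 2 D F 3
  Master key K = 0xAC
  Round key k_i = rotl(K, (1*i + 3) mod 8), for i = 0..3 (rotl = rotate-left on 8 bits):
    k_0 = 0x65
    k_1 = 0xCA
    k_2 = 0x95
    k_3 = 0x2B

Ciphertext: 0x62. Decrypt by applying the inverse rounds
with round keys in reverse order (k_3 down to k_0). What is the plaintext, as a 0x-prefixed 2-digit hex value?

0xB1

s_0 = ciphertext = 0x62
s_1 = InvRound(s_0, k_3) = 0xF6
s_2 = InvRound(s_1, k_2) = 0xAF
s_3 = InvRound(s_2, k_1) = 0x1A
s_4 = InvRound(s_3, k_0) = 0xB1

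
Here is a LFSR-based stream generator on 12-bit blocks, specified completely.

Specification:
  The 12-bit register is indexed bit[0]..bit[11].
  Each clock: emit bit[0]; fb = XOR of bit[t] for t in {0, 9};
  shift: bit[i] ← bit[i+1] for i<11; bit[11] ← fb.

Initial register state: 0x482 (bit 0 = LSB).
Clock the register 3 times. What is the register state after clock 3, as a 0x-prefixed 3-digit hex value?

reg_0 = 0x482
clock 1: out=0, reg = 0x241
clock 2: out=1, reg = 0x120
clock 3: out=0, reg = 0x090

0x090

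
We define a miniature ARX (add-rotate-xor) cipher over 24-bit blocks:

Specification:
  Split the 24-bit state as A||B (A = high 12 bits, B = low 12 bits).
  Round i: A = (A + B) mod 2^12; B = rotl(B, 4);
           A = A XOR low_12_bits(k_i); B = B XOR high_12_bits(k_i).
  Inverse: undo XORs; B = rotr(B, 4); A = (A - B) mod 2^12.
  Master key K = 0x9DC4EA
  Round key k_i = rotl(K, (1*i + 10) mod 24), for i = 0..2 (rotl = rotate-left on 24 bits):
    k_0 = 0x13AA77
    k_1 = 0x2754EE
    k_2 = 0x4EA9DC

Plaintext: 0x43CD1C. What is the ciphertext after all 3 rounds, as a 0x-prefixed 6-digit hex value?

s_0 = plaintext = 0x43CD1C
s_1 = Round(s_0, k_0) = 0xB2F0F7
s_2 = Round(s_1, k_1) = 0x8C8D05
s_3 = Round(s_2, k_2) = 0xC114B7

0xC114B7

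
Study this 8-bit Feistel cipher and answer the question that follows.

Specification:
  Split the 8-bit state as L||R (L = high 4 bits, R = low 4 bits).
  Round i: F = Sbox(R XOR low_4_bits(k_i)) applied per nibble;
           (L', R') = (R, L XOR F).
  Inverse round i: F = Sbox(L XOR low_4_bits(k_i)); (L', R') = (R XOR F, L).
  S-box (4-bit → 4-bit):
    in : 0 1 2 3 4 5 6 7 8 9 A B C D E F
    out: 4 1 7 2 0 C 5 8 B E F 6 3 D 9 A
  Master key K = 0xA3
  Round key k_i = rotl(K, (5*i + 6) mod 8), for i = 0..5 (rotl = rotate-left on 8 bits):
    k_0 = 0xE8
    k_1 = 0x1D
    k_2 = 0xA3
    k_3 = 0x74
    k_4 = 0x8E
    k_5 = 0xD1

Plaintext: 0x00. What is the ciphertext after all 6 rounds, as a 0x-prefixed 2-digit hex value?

0xE0

s_0 = plaintext = 0x00
s_1 = Round(s_0, k_0) = 0x0B
s_2 = Round(s_1, k_1) = 0xB5
s_3 = Round(s_2, k_2) = 0x5E
s_4 = Round(s_3, k_3) = 0xEA
s_5 = Round(s_4, k_4) = 0xAE
s_6 = Round(s_5, k_5) = 0xE0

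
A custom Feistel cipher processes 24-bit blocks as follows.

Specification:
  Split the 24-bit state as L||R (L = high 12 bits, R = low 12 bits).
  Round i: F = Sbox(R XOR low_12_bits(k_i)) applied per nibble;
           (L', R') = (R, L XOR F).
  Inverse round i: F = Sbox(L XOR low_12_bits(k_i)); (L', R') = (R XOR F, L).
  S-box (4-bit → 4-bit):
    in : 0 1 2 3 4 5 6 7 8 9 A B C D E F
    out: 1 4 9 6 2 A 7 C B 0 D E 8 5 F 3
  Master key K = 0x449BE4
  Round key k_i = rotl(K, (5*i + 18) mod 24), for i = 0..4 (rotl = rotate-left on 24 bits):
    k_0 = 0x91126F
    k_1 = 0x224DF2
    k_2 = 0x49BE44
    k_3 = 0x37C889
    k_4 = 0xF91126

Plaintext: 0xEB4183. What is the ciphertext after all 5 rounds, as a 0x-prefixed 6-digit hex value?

s_0 = plaintext = 0xEB4183
s_1 = Round(s_0, k_0) = 0x18384C
s_2 = Round(s_1, k_1) = 0x84CB6C
s_3 = Round(s_2, k_2) = 0xB6C2D7
s_4 = Round(s_3, k_3) = 0x2D76C3
s_5 = Round(s_4, k_4) = 0x6C3E2D

0x6C3E2D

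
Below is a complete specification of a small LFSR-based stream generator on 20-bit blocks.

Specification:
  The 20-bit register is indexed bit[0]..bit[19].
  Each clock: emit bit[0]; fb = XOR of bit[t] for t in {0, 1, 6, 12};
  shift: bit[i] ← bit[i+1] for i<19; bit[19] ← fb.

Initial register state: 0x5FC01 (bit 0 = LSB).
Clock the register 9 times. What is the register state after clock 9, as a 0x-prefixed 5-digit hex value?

0xD72FE

reg_0 = 0x5FC01
clock 1: out=1, reg = 0x2FE00
clock 2: out=0, reg = 0x97F00
clock 3: out=0, reg = 0xCBF80
clock 4: out=0, reg = 0xE5FC0
clock 5: out=0, reg = 0x72FE0
clock 6: out=0, reg = 0xB97F0
clock 7: out=0, reg = 0x5CBF8
clock 8: out=0, reg = 0xAE5FC
clock 9: out=0, reg = 0xD72FE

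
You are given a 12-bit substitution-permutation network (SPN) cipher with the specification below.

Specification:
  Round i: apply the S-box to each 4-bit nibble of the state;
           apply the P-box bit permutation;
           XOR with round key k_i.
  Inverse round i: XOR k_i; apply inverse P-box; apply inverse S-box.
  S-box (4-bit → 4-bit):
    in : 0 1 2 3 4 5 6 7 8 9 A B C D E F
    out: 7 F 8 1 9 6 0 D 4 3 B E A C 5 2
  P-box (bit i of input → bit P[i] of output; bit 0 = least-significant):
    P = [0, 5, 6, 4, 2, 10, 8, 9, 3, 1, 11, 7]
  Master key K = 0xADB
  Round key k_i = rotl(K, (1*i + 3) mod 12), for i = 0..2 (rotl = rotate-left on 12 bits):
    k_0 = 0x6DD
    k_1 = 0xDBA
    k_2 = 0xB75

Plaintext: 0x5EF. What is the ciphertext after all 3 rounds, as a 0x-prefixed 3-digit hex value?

s_0 = plaintext = 0x5EF
s_1 = Round(s_0, k_0) = 0xFFB
s_2 = Round(s_1, k_1) = 0x9C8
s_3 = Round(s_2, k_2) = 0xD3F

0xD3F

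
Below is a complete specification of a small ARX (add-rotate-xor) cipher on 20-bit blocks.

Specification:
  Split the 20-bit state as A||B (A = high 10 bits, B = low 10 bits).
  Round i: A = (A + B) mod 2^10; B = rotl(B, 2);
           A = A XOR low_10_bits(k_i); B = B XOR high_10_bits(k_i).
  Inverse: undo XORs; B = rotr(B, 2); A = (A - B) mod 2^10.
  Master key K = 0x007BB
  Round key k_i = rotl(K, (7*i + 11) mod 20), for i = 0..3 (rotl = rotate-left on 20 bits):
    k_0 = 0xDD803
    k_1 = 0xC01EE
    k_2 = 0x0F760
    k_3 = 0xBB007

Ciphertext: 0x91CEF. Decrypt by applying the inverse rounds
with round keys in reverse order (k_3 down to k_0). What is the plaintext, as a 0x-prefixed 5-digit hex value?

0x5D133

s_0 = ciphertext = 0x91CEF
s_1 = InvRound(s_0, k_3) = 0xB0380
s_2 = InvRound(s_1, k_2) = 0xEC5EF
s_3 = InvRound(s_2, k_1) = 0xA93BB
s_4 = InvRound(s_3, k_0) = 0x5D133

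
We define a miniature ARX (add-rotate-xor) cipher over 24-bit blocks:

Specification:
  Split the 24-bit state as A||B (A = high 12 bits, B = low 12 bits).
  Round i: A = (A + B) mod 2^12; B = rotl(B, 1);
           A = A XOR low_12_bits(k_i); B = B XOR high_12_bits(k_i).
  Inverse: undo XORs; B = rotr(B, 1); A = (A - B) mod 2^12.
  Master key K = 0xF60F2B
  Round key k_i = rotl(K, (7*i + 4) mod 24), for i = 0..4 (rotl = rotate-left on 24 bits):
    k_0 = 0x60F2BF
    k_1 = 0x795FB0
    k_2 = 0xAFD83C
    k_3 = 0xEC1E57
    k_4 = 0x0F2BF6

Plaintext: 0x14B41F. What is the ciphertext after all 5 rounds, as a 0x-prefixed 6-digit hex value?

0x221932

s_0 = plaintext = 0x14B41F
s_1 = Round(s_0, k_0) = 0x7D5E31
s_2 = Round(s_1, k_1) = 0x9B6BF6
s_3 = Round(s_2, k_2) = 0xD90D10
s_4 = Round(s_3, k_3) = 0x4F74E0
s_5 = Round(s_4, k_4) = 0x221932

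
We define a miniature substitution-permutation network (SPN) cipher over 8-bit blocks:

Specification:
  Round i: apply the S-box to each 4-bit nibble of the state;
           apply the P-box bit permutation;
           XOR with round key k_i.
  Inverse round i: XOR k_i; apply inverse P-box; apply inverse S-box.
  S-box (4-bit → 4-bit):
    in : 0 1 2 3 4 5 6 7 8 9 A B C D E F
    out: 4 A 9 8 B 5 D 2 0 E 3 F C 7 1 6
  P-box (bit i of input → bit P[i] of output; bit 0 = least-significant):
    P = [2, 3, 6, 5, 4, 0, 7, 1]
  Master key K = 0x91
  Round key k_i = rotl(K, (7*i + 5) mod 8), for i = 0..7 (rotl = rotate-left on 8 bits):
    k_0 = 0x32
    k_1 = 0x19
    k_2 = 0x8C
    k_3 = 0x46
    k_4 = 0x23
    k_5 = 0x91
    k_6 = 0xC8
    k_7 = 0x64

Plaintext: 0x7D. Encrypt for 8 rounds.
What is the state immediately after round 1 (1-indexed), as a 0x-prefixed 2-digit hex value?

0x7F

s_0 = plaintext = 0x7D
s_1 = Round(s_0, k_0) = 0x7F
s_2 = Round(s_1, k_1) = 0x50
s_3 = Round(s_2, k_2) = 0x5C
s_4 = Round(s_3, k_3) = 0xB6
s_5 = Round(s_4, k_4) = 0xD4
s_6 = Round(s_5, k_5) = 0x2C
s_7 = Round(s_6, k_6) = 0xBA
s_8 = Round(s_7, k_7) = 0xFB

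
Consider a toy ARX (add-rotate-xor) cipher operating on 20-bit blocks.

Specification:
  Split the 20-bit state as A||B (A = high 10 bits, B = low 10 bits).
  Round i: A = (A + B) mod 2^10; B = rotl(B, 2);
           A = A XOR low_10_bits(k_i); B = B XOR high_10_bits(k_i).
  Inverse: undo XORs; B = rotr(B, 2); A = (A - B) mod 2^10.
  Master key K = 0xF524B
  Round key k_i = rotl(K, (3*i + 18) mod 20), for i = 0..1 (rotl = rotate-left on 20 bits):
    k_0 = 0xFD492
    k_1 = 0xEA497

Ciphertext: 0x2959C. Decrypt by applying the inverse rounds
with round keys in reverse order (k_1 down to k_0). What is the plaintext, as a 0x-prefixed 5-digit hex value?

0x6649E

s_0 = ciphertext = 0x2959C
s_1 = InvRound(s_0, k_1) = 0xA958D
s_2 = InvRound(s_1, k_0) = 0x6649E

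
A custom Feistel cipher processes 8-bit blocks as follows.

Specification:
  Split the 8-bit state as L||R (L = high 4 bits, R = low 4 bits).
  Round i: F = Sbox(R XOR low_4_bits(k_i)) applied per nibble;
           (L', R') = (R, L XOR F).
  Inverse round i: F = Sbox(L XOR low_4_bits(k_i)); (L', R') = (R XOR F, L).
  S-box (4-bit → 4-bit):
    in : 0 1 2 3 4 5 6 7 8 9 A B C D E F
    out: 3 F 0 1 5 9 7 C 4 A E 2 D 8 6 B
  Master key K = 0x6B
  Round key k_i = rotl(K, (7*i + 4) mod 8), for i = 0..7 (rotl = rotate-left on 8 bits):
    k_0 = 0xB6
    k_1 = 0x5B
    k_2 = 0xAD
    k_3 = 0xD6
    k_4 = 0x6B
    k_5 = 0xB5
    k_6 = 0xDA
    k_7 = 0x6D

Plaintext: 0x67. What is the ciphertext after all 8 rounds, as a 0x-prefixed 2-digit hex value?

0x77

s_0 = plaintext = 0x67
s_1 = Round(s_0, k_0) = 0x79
s_2 = Round(s_1, k_1) = 0x97
s_3 = Round(s_2, k_2) = 0x77
s_4 = Round(s_3, k_3) = 0x78
s_5 = Round(s_4, k_4) = 0x86
s_6 = Round(s_5, k_5) = 0x69
s_7 = Round(s_6, k_6) = 0x97
s_8 = Round(s_7, k_7) = 0x77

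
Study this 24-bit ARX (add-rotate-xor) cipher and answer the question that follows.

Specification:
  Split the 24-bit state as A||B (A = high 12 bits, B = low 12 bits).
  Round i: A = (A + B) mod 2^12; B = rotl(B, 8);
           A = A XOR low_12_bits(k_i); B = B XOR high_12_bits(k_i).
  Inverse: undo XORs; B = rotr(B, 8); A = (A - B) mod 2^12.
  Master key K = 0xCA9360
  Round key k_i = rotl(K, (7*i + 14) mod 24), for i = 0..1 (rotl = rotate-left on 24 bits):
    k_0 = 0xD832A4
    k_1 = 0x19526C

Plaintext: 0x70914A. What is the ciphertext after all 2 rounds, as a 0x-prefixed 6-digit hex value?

0x0E26EC

s_0 = plaintext = 0x70914A
s_1 = Round(s_0, k_0) = 0xAF7797
s_2 = Round(s_1, k_1) = 0x0E26EC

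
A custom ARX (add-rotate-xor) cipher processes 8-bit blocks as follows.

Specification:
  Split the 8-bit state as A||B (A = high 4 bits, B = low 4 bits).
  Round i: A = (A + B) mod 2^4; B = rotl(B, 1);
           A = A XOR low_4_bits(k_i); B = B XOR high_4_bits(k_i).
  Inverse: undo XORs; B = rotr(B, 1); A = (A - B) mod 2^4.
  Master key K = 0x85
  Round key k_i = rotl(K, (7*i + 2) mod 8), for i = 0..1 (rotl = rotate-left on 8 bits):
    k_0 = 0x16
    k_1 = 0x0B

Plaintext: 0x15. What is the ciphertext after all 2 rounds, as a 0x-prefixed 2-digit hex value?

0x07

s_0 = plaintext = 0x15
s_1 = Round(s_0, k_0) = 0x0B
s_2 = Round(s_1, k_1) = 0x07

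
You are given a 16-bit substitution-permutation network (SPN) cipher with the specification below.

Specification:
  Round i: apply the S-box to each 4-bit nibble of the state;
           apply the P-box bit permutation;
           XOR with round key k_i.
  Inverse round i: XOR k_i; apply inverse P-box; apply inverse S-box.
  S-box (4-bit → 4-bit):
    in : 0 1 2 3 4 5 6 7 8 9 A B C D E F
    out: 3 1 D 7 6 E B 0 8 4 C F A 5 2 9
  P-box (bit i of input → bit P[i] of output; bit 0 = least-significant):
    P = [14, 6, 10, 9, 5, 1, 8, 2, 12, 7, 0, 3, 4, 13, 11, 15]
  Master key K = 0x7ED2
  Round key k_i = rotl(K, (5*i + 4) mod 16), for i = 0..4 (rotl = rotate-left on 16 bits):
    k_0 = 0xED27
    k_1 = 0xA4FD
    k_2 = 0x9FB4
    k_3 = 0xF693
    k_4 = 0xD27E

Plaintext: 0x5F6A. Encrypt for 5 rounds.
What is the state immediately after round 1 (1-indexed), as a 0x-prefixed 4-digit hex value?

s_0 = plaintext = 0x5F6A
s_1 = Round(s_0, k_0) = 0x5309
s_2 = Round(s_1, k_1) = 0x185E
s_3 = Round(s_2, k_2) = 0x9EEA
s_4 = Round(s_3, k_3) = 0xF811
s_5 = Round(s_4, k_4) = 0x1246

0x5309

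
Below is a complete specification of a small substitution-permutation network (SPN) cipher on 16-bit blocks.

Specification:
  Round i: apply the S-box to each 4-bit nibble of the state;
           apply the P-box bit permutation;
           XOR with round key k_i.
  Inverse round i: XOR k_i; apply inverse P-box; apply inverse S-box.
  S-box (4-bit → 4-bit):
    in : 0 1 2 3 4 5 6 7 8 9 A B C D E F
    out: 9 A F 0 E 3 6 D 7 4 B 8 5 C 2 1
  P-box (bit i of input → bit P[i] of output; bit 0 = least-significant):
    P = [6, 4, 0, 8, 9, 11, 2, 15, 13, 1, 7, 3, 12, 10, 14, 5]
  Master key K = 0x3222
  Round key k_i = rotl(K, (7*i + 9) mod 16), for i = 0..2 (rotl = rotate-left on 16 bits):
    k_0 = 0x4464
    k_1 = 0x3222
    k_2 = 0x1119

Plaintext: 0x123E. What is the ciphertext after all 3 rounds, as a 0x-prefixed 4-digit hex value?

s_0 = plaintext = 0x123E
s_1 = Round(s_0, k_0) = 0x60DE
s_2 = Round(s_1, k_1) = 0xD63E
s_3 = Round(s_2, k_2) = 0x51AB

0x51AB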